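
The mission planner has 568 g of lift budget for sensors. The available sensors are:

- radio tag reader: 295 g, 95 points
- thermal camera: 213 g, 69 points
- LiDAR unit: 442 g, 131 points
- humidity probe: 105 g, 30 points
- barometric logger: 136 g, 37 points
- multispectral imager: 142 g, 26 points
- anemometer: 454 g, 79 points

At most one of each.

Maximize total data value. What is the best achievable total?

164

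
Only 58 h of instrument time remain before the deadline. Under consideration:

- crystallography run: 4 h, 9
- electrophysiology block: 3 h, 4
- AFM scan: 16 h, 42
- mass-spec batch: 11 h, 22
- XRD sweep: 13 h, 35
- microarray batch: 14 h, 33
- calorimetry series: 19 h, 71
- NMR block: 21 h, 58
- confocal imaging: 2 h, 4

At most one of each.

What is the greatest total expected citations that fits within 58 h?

By expected citations per h: calorimetry series 3.74, NMR block 2.76, XRD sweep 2.69 lead.
A density-first pass picks crystallography run + XRD sweep + calorimetry series + NMR block — 173 at 57 h.
The 17 h tied up in crystallography run and XRD sweep is better spent on AFM scan + confocal imaging — total rises to 175 (58 h).
No other feasible combination exceeds 175.

175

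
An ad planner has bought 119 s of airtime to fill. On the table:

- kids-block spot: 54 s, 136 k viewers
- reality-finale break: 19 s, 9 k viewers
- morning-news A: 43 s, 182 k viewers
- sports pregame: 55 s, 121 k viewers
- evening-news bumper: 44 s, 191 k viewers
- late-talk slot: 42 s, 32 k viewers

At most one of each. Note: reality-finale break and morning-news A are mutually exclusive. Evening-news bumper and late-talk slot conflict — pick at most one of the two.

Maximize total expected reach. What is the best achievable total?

373

Ranking by ratio (expected reach/s): evening-news bumper 4.34, morning-news A 4.23, kids-block spot 2.52.
Taking morning-news A + evening-news bumper: 87 s used, 373 in expected reach.
Every other selection either busts 119 s or breaks a pairing rule or fails to beat 373.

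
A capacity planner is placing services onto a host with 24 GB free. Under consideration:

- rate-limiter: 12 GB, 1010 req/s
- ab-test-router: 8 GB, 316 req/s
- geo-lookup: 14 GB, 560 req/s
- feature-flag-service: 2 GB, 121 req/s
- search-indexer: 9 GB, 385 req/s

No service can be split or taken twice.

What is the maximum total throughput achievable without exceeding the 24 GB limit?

1516

Best packing: rate-limiter + feature-flag-service + search-indexer — 23 GB, 1516 total.
Next best is rate-limiter + ab-test-router + feature-flag-service at 1447 (22 GB) — short by 69.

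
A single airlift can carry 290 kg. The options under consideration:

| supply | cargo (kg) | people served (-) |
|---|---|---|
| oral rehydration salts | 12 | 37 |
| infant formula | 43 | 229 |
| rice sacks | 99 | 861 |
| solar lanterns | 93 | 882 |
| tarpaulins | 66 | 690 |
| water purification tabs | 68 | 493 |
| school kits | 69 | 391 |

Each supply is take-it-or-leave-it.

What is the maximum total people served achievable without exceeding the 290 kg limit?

2470

By people served per kg: tarpaulins 10.45, solar lanterns 9.48, rice sacks 8.70 lead.
Taking oral rehydration salts + rice sacks + solar lanterns + tarpaulins: 270 kg used, 2470 in people served.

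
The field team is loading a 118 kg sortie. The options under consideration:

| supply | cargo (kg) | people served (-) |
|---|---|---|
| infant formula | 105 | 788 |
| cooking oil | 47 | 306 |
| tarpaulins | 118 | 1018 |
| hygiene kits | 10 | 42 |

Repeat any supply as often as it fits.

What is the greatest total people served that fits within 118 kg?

Ranking by ratio (people served/kg): tarpaulins 8.63, infant formula 7.50, cooking oil 6.51, hygiene kits 4.20.
The ratio ordering already packs tightly: tarpaulins, 118 kg, 1018.
No other feasible combination exceeds 1018.

1018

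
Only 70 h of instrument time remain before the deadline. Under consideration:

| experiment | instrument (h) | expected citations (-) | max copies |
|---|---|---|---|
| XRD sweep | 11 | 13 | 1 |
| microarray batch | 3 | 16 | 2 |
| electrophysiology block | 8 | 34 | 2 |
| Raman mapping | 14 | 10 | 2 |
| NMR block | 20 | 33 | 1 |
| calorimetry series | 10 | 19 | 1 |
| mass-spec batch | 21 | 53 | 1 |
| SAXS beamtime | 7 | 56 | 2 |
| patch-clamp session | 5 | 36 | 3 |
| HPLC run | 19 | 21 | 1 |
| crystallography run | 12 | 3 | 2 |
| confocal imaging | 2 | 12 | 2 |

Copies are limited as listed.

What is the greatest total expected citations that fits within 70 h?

365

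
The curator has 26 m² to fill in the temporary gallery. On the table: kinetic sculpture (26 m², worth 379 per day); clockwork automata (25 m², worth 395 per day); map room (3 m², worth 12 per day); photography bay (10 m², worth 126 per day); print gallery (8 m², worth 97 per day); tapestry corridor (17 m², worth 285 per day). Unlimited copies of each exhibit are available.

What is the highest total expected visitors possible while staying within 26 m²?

Filling by ratio: print gallery + tapestry corridor for 382, with 1 m² left unused.
Dropping print gallery and tapestry corridor frees 25 m²; slotting in clockwork automata (25 m²) lifts the total to 395 at 25 m².
The spare 1 m² is too small for any remaining exhibit, and no exchange beats 395.

395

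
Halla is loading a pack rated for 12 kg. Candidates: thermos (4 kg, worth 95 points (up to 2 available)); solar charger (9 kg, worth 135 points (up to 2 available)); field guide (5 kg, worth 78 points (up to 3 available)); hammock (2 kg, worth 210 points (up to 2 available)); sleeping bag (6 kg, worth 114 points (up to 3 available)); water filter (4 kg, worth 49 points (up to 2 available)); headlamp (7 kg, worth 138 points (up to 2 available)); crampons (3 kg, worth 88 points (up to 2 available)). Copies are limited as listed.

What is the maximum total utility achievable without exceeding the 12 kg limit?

610

Filling by ratio: 2×hammock + 2×crampons for 596, with 2 kg left unused.
Dropping 2×crampons frees 6 kg; slotting in 2×thermos (8 kg) lifts the total to 610 at 12 kg.
Nothing else within 12 kg beats 610.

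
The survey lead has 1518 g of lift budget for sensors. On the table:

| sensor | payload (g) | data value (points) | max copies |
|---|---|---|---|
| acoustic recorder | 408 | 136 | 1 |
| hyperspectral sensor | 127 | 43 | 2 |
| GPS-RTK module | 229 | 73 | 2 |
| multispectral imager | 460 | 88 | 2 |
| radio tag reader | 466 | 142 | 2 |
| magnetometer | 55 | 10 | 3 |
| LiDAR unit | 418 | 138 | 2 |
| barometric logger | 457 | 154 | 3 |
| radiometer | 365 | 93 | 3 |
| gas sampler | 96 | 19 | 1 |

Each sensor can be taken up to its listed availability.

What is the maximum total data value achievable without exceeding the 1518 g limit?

The ratio heuristic lands on 2×hyperspectral sensor + GPS-RTK module + 2×barometric logger + gas sampler (486) but leaves 25 g idle.
Replace hyperspectral sensor and GPS-RTK module and gas sampler with barometric logger: the trade gains 19 net, giving 505 at 1498 g.
Nothing else within 1518 g beats 505.

505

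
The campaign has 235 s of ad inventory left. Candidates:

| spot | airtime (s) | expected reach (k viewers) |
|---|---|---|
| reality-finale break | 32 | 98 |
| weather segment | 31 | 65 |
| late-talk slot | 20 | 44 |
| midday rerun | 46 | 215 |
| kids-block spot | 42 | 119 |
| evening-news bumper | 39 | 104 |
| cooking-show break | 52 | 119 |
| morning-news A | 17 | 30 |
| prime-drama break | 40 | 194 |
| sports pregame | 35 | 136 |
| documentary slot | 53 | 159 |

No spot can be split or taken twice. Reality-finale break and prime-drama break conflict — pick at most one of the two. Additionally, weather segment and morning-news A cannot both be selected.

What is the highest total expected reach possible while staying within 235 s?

853

Ranking by ratio (expected reach/s): prime-drama break 4.85, midday rerun 4.67, sports pregame 3.89, reality-finale break 3.06.
Midday rerun + kids-block spot + morning-news A + prime-drama break + sports pregame + documentary slot uses 233 of the 235 s and totals 853.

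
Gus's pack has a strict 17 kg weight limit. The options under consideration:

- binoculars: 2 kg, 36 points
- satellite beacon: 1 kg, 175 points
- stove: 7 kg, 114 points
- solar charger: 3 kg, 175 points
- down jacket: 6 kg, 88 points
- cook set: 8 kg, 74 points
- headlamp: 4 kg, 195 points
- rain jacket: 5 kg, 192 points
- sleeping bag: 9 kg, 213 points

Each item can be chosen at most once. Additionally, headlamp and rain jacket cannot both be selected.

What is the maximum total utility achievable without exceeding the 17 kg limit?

758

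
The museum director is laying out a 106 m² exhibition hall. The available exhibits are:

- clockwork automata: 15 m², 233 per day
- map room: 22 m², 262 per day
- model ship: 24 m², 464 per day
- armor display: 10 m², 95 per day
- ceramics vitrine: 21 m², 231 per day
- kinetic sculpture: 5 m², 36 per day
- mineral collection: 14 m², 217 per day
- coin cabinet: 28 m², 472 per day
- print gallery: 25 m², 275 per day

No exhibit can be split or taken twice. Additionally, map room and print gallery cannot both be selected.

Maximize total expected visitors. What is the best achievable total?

1661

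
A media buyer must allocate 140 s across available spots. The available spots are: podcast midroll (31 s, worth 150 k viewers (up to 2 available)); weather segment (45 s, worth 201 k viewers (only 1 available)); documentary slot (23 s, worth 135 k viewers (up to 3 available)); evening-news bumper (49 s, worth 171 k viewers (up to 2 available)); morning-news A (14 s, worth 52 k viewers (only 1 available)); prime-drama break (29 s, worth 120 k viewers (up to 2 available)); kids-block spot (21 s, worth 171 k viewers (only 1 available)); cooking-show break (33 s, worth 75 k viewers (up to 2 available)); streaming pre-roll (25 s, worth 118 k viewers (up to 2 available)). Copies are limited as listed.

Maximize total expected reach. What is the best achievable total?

812

The ratio heuristic lands on podcast midroll + 3×documentary slot + morning-news A + kids-block spot (778) but leaves 5 s idle.
Dropping podcast midroll and morning-news A frees 45 s; slotting in 2×streaming pre-roll (50 s) lifts the total to 812 at 140 s.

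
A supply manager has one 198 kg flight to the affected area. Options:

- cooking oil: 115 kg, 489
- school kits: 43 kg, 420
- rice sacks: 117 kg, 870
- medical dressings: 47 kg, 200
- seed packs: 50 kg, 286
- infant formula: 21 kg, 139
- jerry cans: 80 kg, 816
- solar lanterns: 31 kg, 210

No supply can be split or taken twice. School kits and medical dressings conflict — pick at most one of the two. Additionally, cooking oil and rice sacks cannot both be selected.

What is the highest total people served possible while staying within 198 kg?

1686

Filling by ratio: school kits + infant formula + jerry cans + solar lanterns for 1585, with 23 kg left unused.
The 95 kg tied up in school kits and infant formula and solar lanterns is better spent on rice sacks — total rises to 1686 (197 kg).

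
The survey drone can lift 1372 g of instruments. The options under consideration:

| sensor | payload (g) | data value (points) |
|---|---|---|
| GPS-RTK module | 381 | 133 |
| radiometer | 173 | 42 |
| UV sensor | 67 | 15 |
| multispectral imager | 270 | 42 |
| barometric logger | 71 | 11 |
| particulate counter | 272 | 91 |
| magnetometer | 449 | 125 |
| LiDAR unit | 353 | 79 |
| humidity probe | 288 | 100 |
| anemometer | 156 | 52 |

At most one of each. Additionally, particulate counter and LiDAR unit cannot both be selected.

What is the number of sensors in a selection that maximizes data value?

6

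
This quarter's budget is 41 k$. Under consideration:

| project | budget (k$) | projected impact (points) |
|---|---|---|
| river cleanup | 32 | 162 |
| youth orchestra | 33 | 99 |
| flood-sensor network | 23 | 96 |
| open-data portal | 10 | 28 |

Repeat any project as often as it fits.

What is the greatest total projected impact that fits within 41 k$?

The ratio ordering already packs tightly: river cleanup, 32 k$, 162.
The spare 9 k$ is too small for any remaining project, and no exchange beats 162.

162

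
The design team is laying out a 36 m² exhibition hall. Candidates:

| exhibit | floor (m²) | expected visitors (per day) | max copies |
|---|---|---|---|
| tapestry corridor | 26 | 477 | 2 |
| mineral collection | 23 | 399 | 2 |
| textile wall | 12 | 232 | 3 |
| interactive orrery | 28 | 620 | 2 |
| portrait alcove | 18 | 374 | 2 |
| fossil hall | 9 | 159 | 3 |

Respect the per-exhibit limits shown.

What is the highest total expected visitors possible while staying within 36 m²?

748

Greedy by ratio would take interactive orrery: 28 m² used, total 620.
The 28 m² tied up in interactive orrery is better spent on 2×portrait alcove — total rises to 748 (36 m²).
Every other selection either busts 36 m² or exceeds an availability limit or fails to beat 748.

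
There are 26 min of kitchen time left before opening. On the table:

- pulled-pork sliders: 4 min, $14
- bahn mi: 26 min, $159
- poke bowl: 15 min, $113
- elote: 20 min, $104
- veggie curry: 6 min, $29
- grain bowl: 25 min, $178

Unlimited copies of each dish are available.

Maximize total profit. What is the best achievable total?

178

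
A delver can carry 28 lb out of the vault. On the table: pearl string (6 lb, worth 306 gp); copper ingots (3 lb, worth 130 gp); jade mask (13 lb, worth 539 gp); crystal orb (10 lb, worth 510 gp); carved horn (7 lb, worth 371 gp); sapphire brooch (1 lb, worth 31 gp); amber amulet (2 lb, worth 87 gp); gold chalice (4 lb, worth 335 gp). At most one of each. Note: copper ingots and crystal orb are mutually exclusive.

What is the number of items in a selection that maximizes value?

Optimal total is 1553.
pearl string + crystal orb + carved horn + sapphire brooch + gold chalice hits 1553 at 28 lb.
Every optimal selection uses 5 items.

5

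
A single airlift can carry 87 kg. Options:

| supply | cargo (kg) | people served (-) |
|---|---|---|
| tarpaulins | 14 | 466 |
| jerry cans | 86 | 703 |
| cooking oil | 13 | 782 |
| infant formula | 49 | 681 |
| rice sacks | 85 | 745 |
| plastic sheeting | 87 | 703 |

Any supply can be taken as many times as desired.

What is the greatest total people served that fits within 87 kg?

Best packing: 6×cooking oil — 78 kg, 4692 total.

4692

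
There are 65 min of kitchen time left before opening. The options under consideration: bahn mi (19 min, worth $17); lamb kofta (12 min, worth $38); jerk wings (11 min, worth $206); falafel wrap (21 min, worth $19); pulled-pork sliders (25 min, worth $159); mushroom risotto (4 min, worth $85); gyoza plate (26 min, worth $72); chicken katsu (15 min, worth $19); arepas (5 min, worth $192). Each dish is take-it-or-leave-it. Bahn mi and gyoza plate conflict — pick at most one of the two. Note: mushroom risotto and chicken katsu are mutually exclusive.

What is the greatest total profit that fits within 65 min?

680

The ratio ordering already packs tightly: lamb kofta + jerk wings + pulled-pork sliders + mushroom risotto + arepas, 57 min, 680.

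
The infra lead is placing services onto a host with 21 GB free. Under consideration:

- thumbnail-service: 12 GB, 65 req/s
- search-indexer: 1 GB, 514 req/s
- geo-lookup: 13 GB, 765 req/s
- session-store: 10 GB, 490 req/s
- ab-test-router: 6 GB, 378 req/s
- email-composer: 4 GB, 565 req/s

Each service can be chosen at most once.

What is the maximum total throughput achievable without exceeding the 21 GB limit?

1947

By throughput per GB: search-indexer 514.00, email-composer 141.25, ab-test-router 63.00 lead.
Search-indexer + session-store + ab-test-router + email-composer uses 21 of the 21 GB and totals 1947.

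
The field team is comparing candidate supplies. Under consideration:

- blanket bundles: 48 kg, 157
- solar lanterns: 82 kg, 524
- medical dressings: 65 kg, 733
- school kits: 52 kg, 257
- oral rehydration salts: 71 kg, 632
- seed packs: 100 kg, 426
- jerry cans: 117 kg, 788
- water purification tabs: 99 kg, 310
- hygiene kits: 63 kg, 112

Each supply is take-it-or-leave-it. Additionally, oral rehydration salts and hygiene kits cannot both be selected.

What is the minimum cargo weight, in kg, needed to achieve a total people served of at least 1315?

Look for the lowest-cargo combination reaching 1315.
Taking medical dressings + oral rehydration salts gives 1365 (≥ 1315) for 136 kg.
Any bundle with less than 136 kg falls short of 1315.

136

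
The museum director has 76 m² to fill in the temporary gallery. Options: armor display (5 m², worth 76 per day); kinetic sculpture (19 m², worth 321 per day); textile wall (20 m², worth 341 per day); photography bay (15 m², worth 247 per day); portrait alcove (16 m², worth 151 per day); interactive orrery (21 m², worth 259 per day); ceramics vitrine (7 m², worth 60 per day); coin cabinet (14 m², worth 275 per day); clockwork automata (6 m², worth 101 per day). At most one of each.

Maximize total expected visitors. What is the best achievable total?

Ranking by ratio (expected visitors/m²): coin cabinet 19.64, textile wall 17.05, kinetic sculpture 16.89, clockwork automata 16.83.
Taking kinetic sculpture + textile wall + photography bay + coin cabinet + clockwork automata: 74 m² used, 1285 in expected visitors.
Nothing else within 76 m² beats 1285.

1285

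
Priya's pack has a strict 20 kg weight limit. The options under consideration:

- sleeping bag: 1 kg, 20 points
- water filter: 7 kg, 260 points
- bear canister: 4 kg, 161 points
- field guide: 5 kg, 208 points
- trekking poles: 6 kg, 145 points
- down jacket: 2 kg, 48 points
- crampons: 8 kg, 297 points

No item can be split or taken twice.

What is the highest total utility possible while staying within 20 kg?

Greedy by ratio would take sleeping bag + water filter + bear canister + field guide + down jacket: 19 kg used, total 697.
The 7 kg tied up in sleeping bag and bear canister and down jacket is better spent on crampons — total rises to 765 (20 kg).
That's the maximum — no swap from here does better than 765.

765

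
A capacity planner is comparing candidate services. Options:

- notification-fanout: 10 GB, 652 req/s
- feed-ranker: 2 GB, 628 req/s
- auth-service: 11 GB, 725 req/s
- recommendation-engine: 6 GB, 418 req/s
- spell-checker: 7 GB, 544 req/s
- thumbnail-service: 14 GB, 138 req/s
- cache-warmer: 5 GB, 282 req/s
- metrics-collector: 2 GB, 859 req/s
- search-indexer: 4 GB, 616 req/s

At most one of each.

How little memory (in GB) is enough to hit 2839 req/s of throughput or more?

20

Minimise GB subject to total throughput ≥ 2839.
Taking feed-ranker + spell-checker + cache-warmer + metrics-collector + search-indexer gives 2929 (≥ 2839) for 20 GB.
Below 20 GB the best achievable stays under 2839.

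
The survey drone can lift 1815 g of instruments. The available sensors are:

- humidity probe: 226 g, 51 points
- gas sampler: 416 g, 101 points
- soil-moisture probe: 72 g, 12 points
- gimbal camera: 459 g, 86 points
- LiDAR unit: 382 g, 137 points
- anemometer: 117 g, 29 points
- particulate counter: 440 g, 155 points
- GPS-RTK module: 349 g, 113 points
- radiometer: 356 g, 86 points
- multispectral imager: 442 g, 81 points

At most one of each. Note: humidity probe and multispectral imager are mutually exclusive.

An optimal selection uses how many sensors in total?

Optimal total is 557.
humidity probe + gas sampler + LiDAR unit + particulate counter + GPS-RTK module hits 557 at 1813 g.
Every optimal selection uses 5 sensors.

5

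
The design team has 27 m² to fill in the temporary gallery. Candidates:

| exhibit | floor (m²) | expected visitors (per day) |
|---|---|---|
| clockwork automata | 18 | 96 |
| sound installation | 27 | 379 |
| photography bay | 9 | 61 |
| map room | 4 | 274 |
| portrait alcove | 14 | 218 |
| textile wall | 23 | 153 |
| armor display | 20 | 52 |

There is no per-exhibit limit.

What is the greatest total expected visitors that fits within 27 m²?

6×map room uses 24 of the 27 m² and totals 1644.
Nothing else within 27 m² beats 1644.

1644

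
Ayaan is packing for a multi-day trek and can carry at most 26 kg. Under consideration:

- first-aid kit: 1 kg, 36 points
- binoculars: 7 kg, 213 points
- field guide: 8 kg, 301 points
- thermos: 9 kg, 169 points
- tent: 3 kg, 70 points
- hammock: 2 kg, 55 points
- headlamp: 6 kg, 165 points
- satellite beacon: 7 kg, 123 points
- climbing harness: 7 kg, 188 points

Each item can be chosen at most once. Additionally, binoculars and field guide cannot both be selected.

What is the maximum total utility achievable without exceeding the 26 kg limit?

Taking field guide + tent + hammock + headlamp + climbing harness: 26 kg used, 779 in utility.
That's the maximum — no feasible swap from here does better than 779.

779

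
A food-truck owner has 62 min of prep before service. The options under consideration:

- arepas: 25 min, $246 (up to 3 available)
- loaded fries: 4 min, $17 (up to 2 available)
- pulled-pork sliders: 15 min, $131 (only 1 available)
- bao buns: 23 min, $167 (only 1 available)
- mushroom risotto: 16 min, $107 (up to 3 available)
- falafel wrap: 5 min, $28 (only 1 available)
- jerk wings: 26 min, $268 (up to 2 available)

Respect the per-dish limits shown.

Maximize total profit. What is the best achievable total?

Loaded fries + falafel wrap + 2×jerk wings uses 61 of the 62 min and totals 581.
The spare 1 min is too small for any remaining dish, and no exchange beats 581.

581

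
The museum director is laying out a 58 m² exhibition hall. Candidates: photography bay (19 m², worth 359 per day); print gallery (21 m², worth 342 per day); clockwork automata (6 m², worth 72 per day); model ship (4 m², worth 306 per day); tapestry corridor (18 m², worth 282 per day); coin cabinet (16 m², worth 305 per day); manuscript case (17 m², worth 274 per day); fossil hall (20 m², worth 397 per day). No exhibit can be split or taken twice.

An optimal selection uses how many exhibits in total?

Best achievable expected visitors is 1290.
model ship + tapestry corridor + coin cabinet + fossil hall hits 1290 at 58 m².
All optima have 4 exhibits.

4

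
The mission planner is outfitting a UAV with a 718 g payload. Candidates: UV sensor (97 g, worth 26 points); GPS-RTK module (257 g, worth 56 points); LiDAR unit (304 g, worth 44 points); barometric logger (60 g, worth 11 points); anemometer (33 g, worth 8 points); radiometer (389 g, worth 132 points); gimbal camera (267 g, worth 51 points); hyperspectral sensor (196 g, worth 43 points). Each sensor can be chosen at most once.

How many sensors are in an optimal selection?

The maximum data value within 718 g is 209.
UV sensor + anemometer + radiometer + hyperspectral sensor hits 209 at 715 g.
Every optimal selection uses 4 sensors.

4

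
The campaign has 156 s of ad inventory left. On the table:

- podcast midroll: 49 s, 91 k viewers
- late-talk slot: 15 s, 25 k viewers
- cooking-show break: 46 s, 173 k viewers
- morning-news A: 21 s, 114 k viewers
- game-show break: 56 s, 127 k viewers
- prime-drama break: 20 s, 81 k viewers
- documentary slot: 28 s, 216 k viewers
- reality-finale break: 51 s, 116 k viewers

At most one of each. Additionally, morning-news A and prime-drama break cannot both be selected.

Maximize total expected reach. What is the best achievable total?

630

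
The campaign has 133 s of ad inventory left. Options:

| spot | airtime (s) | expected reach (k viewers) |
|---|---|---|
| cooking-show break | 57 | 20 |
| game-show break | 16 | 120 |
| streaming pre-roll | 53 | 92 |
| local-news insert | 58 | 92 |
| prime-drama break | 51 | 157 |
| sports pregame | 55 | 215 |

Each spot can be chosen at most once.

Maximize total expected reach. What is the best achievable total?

492

Game-show break + prime-drama break + sports pregame uses 122 of the 133 s and totals 492.
No other feasible combination exceeds 492.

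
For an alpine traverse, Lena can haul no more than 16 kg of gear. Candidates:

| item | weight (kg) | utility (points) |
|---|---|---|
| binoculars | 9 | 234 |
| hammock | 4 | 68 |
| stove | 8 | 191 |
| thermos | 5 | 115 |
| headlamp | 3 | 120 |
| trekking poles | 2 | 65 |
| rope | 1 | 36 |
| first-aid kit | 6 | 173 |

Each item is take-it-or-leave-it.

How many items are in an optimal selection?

4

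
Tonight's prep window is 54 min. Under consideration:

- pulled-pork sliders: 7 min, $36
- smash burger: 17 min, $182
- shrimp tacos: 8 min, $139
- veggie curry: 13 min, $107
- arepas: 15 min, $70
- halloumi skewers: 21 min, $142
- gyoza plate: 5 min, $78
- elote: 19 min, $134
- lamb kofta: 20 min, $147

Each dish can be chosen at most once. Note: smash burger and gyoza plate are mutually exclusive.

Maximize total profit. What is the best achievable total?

507

Taking pulled-pork sliders + shrimp tacos + veggie curry + gyoza plate + lamb kofta: 53 min used, 507 in profit.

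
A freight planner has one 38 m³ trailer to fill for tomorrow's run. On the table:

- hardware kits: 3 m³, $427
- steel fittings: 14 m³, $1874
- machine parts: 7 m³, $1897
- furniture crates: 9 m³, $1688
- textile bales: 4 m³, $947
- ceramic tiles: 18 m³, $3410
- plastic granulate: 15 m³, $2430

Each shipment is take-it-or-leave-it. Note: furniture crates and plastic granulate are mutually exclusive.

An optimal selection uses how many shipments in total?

4

The maximum revenue within 38 m³ is 7942.
For example machine parts + furniture crates + textile bales + ceramic tiles achieves it, using 38 m³.
Any selection reaching 7942 contains exactly 4 shipments.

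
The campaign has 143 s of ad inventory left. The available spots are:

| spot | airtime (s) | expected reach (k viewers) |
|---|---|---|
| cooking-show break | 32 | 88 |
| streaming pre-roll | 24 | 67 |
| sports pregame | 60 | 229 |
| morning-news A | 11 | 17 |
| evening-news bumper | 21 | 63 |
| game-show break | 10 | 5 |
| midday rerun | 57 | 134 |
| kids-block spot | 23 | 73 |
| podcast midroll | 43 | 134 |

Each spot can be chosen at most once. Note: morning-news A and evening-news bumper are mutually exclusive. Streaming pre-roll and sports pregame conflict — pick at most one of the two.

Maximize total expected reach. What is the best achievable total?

Best packing: cooking-show break + sports pregame + evening-news bumper + kids-block spot — 136 s, 453 total.

453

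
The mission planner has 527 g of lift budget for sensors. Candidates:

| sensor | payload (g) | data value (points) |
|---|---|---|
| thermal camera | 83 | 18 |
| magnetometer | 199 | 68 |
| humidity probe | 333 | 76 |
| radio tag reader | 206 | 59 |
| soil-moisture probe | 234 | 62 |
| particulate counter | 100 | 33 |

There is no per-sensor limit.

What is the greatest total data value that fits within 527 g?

Taking 2×magnetometer + particulate counter: 498 g used, 169 in data value.
That's the maximum — no swap from here does better than 169.

169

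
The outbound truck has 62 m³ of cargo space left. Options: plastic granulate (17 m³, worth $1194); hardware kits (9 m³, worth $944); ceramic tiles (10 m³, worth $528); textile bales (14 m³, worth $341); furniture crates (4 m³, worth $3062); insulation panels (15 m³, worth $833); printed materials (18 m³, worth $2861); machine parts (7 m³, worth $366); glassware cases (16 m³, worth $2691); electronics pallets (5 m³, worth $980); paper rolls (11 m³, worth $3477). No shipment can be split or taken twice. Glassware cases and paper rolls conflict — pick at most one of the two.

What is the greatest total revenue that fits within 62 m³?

12157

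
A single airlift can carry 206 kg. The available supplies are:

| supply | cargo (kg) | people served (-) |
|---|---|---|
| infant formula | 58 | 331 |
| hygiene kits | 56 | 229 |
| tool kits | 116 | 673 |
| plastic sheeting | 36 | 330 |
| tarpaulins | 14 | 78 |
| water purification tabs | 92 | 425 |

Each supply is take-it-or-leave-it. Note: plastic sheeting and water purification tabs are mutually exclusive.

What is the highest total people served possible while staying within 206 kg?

1082

Ranking by ratio (people served/kg): plastic sheeting 9.17, tool kits 5.80, infant formula 5.71, tarpaulins 5.57.
The ratio heuristic lands on tool kits + plastic sheeting + tarpaulins (1081) but leaves 40 kg idle.
The 36 kg tied up in plastic sheeting is better spent on infant formula — total rises to 1082 (188 kg).
The closest alternative, tool kits + plastic sheeting + tarpaulins, reaches only 1081.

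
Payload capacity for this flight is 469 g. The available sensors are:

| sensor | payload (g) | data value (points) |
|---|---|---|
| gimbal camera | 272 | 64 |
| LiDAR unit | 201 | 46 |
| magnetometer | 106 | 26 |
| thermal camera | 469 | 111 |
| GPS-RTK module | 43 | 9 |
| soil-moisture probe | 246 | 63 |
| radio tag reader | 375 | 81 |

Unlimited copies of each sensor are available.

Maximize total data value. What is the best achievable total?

Best packing: 2×magnetometer + soil-moisture probe — 458 g, 115 total.
Every other selection either busts 469 g or fails to beat 115.

115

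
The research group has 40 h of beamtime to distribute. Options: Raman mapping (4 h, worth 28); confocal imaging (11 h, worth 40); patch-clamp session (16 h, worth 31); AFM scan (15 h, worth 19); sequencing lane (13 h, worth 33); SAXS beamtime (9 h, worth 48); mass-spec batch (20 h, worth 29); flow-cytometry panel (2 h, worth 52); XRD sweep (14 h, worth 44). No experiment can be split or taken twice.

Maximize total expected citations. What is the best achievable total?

212

Raman mapping + confocal imaging + SAXS beamtime + flow-cytometry panel + XRD sweep uses 40 of the 40 h and totals 212.
No other feasible combination exceeds 212.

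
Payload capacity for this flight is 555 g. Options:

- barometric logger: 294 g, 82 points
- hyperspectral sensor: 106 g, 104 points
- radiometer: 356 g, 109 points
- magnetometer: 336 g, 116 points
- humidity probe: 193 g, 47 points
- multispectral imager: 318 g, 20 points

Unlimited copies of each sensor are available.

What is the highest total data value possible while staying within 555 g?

520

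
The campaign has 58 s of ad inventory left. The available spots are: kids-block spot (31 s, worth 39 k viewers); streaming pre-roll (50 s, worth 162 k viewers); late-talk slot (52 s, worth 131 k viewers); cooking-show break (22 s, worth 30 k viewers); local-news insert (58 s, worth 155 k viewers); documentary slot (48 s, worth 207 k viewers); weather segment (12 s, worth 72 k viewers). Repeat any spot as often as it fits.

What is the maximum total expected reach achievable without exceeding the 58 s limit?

Best packing: 4×weather segment — 48 s, 288 total.

288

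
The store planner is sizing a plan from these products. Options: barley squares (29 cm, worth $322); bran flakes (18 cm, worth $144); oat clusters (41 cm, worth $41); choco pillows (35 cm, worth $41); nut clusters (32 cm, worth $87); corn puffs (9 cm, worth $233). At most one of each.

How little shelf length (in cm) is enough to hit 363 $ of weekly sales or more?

Minimise cm subject to total weekly sales ≥ 363.
bran flakes + corn puffs: 377 weekly sales at 27 cm.
Any bundle with less than 27 cm falls short of 363.

27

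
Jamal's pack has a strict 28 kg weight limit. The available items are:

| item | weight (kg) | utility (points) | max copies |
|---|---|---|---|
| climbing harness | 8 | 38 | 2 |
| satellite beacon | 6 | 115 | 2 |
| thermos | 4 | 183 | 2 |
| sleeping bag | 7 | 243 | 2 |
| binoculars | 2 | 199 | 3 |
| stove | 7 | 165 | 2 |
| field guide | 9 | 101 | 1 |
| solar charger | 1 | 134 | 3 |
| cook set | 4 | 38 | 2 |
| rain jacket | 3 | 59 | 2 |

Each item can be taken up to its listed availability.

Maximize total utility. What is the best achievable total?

1668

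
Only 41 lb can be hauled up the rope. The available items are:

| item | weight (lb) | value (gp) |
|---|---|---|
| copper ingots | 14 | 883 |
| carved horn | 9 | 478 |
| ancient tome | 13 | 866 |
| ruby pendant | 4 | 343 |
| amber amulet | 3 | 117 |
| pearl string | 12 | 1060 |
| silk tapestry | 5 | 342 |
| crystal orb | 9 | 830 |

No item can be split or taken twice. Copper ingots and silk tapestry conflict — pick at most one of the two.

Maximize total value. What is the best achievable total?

By value per lb: crystal orb 92.22, pearl string 88.33, ruby pendant 85.75, silk tapestry 68.40 lead.
Greedy by ratio would take carved horn + ruby pendant + pearl string + silk tapestry + crystal orb: 39 lb used, total 3053.
Replace carved horn and silk tapestry with ancient tome + amber amulet: the trade gains 163 net, giving 3216 at 41 lb.

3216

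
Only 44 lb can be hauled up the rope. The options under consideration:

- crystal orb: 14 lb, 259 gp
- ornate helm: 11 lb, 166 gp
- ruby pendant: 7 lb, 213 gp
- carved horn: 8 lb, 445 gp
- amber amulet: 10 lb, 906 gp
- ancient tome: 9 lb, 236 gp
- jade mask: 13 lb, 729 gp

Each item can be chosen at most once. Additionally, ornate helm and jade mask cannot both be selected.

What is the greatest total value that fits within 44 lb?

Filling by ratio: ruby pendant + carved horn + amber amulet + jade mask for 2293, with 6 lb left unused.
The 7 lb tied up in ruby pendant is better spent on ancient tome — total rises to 2316 (40 lb).

2316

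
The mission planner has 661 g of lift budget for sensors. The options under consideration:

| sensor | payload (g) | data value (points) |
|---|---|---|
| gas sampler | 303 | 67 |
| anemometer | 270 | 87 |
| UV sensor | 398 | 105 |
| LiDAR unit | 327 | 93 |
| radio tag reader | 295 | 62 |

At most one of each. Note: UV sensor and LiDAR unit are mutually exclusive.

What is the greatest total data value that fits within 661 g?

180

Anemometer + LiDAR unit uses 597 of the 661 g and totals 180.
Runner-up gas sampler + LiDAR unit tops out at 160.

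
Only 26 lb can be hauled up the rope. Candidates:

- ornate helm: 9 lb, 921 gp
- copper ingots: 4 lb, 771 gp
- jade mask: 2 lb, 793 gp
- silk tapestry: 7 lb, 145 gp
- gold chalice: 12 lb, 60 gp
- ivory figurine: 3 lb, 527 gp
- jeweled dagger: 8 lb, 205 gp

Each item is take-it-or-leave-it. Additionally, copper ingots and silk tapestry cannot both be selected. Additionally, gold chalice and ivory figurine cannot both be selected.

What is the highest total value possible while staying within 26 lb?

3217

Taking ornate helm + copper ingots + jade mask + ivory figurine + jeweled dagger: 26 lb used, 3217 in value.
Next best is ornate helm + copper ingots + jade mask + ivory figurine at 3012 (18 lb) — short by 205.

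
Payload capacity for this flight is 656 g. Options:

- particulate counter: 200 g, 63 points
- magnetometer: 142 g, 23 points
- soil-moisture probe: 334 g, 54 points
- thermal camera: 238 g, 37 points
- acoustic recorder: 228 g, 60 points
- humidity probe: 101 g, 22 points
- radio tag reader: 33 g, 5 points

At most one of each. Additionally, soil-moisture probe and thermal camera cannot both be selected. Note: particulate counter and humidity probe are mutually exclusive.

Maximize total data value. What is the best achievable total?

151

Best packing: particulate counter + magnetometer + acoustic recorder + radio tag reader — 603 g, 151 total.
Runner-up particulate counter + magnetometer + acoustic recorder tops out at 146.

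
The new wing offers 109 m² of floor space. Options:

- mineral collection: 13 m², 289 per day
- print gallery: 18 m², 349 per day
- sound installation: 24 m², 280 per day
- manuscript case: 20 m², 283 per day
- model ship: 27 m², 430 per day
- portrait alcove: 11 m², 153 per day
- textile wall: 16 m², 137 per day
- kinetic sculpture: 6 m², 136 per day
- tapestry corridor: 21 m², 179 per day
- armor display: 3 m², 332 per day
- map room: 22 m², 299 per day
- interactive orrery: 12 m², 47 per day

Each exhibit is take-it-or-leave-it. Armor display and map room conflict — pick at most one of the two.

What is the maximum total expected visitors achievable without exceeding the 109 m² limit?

Greedy by ratio would take mineral collection + print gallery + manuscript case + model ship + portrait alcove + kinetic sculpture + armor display: 98 m² used, total 1972.
Replace portrait alcove with tapestry corridor: the trade gains 26 net, giving 1998 at 108 m².
Next best is mineral collection + print gallery + manuscript case + model ship + portrait alcove + textile wall + armor display at 1973 (108 m²) — short by 25.

1998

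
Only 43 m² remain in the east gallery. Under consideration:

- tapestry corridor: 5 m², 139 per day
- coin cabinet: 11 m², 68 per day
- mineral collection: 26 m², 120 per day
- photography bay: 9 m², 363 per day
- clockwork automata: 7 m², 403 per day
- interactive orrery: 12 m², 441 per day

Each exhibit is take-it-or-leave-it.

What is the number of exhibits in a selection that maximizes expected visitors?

4

The maximum expected visitors within 43 m² is 1346.
tapestry corridor + photography bay + clockwork automata + interactive orrery hits 1346 at 33 m².
Every optimal selection uses 4 exhibits.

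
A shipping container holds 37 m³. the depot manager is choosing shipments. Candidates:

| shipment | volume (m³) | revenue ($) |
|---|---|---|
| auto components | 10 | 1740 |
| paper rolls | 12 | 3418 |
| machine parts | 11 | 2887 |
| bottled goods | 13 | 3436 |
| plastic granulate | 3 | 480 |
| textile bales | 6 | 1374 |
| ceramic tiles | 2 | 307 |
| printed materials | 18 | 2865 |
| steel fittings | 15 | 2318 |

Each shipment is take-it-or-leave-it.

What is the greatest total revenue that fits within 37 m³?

The ratio ordering already packs tightly: paper rolls + machine parts + bottled goods, 36 m³, 9741.
Runner-up paper rolls + bottled goods + plastic granulate + textile bales + ceramic tiles tops out at 9015.

9741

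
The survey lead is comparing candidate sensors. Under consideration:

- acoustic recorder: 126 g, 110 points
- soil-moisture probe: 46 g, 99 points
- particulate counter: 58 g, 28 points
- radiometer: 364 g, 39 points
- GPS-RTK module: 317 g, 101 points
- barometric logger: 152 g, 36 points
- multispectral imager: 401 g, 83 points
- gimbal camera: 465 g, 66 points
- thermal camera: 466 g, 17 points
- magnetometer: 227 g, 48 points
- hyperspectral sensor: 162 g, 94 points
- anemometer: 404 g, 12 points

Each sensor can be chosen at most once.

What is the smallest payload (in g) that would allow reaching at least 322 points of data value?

392

Need the lightest bundle worth ≥ 322.
acoustic recorder + soil-moisture probe + particulate counter + hyperspectral sensor: 331 data value at 392 g.
Any bundle with less than 392 g falls short of 322.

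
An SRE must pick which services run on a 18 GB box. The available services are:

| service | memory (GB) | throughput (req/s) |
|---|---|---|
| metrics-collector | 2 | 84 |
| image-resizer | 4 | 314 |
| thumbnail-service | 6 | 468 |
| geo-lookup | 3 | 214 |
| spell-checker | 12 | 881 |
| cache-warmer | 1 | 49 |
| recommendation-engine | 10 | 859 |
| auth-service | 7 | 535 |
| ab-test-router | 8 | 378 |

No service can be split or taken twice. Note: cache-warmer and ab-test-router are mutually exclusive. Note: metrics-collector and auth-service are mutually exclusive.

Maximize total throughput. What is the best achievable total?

A density-first pass picks image-resizer + geo-lookup + cache-warmer + recommendation-engine — 1436 at 18 GB.
The 7 GB tied up in image-resizer and geo-lookup is better spent on auth-service — total rises to 1443 (18 GB).

1443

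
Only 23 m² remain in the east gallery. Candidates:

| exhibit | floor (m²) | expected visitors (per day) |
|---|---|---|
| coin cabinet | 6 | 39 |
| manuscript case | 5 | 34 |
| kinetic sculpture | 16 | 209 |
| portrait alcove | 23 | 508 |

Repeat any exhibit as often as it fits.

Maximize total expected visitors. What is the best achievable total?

508

Taking portrait alcove: 23 m² used, 508 in expected visitors.
Nothing else within 23 m² beats 508.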